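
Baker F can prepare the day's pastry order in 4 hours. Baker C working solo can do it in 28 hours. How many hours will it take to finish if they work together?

Combined rate: 1/4 + 1/28 = (7 + 1)/28 = 8/28 = 2/7 per hour.
Time = 1 ÷ (2/7) = 7/2 hours.

7/2 hours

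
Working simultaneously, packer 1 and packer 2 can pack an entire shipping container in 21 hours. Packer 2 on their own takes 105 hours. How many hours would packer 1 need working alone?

Combined rate is 1/21 per hour.
Known contribution: 1/105 per hour.
So packer 1's rate is 1/21 − 1/105 = 4/105, meaning 105/4 hours alone.

105/4 hours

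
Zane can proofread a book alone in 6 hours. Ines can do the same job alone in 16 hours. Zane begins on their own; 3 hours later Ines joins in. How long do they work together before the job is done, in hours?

In the first 3 hours Zane alone does 3/6 = 1/2 of the job, leaving 1/2.
Once everyone is working, combined rate: 1/6 + 1/16 = (8 + 3)/48 = 11/48 per hour.
Remaining 1/2 at 11/48 per hour takes 24/11 hours.

24/11 hours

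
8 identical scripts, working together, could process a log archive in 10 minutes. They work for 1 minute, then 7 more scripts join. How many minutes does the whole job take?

29/5 minutes

One script does 1/80 of the job per minute.
After 1 minute with 8 scripts, 1/10 is done (9/10 left).
With 15 scripts the rate is 15/80 = 3/16, so the rest takes 9/10 ÷ 3/16 = 24/5 minutes.
Total = 1 + 24/5 = 29/5 minutes.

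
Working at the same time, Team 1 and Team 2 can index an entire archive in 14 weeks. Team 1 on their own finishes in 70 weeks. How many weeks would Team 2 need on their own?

35/2 weeks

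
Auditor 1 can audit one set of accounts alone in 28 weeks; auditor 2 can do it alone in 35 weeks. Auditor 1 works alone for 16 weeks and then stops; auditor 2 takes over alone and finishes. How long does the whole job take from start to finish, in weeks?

In 16 weeks auditor 1 does 16/28 = 4/7 of the job, leaving 3/7.
Auditor 2 works at 1/35 per week, so finishing takes 3/7 ÷ 1/35 = 15 weeks.
Total time = 16 + 15 = 31 weeks.

31 weeks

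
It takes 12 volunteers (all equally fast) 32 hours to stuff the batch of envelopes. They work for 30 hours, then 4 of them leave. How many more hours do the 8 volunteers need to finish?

One volunteer does 1/384 of the job per hour.
After 30 hours with 12 volunteers, 15/16 is done (1/16 left).
With 8 volunteers the rate is 8/384 = 1/48, so the rest takes 1/16 ÷ 1/48 = 3 hours.

3 hours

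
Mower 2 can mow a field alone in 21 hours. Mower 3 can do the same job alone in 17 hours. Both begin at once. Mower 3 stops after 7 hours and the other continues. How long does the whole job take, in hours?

210/17 hours

In the first 7 hours the combined rate is 38/357, so 38/51 of the job is done, leaving 13/51.
After mower 3 leaves the rate is 1/21 per hour; the remaining 13/51 takes 91/17 hours.
Total = 7 + 91/17 = 210/17 hours.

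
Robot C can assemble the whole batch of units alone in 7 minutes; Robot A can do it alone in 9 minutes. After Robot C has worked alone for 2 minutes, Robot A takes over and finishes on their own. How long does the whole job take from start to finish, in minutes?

59/7 minutes

In 2 minutes Robot C does 2/7 of the job, leaving 5/7.
Robot A works at 1/9 per minute, so finishing takes 5/7 ÷ 1/9 = 45/7 minutes.
Total time = 2 + 45/7 = 59/7 minutes.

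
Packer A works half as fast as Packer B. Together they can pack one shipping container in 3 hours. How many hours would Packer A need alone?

9 hours

Let Packer B's rate be r; then Packer A's rate is (1/2)r, so together (1/2 + 1)r = (3/2)r = 1/3.
Thus r = 2/9 per hour.
Packer B alone: 9/2 hours; Packer A alone: 9 hours.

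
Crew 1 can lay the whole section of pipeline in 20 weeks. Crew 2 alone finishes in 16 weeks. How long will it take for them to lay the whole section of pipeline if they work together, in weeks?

80/9 weeks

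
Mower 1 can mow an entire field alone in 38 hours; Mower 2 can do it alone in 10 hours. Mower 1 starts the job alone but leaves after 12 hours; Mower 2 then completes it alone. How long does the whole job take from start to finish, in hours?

In 12 hours Mower 1 does 12/38 = 6/19 of the job, leaving 13/19.
Mower 2 works at 1/10 per hour, so finishing takes 13/19 ÷ 1/10 = 130/19 hours.
Total time = 12 + 130/19 = 358/19 hours.

358/19 hours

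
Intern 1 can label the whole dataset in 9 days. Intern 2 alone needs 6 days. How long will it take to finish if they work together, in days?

18/5 days

Combined rate: 1/9 + 1/6 = (2 + 3)/18 = 5/18 per day.
Time = 1 ÷ (5/18) = 18/5 days.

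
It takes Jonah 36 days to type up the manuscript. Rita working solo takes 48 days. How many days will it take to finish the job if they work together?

144/7 days

With two workers the combined time is the product over the sum: 36·48/(36+48) = 1728/84 = 144/7 days.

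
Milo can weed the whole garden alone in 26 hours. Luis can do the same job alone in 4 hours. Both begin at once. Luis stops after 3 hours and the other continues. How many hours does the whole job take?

In the first 3 hours the combined rate is 15/52, so 45/52 of the job is done, leaving 7/52.
After Luis leaves the rate is 1/26 per hour; the remaining 7/52 takes 7/2 hours.
Total = 3 + 7/2 = 13/2 hours.

13/2 hours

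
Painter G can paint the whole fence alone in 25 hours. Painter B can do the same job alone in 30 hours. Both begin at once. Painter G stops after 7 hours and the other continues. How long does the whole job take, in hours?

In the first 7 hours the combined rate is 11/150, so 77/150 of the job is done, leaving 73/150.
After Painter G leaves the rate is 1/30 per hour; the remaining 73/150 takes 73/5 hours.
Total = 7 + 73/5 = 108/5 hours.

108/5 hours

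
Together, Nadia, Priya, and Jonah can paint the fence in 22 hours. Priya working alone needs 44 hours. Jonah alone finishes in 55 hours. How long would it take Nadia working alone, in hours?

220 hours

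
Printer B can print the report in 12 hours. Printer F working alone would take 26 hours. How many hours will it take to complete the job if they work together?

156/19 hours

Combined rate: 1/12 + 1/26 = (13 + 6)/156 = 19/156 per hour.
Time = 1 ÷ (19/156) = 156/19 hours.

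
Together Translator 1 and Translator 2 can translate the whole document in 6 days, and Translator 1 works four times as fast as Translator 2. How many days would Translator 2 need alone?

30 days

Let Translator 2's rate be r; then Translator 1's rate is 4r, so together (4 + 1)r = 5r = 1/6.
Thus r = 1/30 per day.
Translator 2 alone: 30 days; Translator 1 alone: 15/2 days.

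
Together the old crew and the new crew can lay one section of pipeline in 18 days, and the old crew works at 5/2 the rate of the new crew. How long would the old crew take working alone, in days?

Let the new crew's rate be r; then the old crew's rate is (5/2)r, so together (5/2 + 1)r = (7/2)r = 1/18.
Thus r = 1/63 per day.
The new crew alone: 63 days; the old crew alone: 126/5 days.

126/5 days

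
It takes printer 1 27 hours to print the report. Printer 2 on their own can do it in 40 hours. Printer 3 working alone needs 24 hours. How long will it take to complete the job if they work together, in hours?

135/14 hours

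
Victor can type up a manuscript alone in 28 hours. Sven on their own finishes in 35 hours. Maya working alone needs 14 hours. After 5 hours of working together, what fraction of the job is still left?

9/28

Combined rate: 1/28 + 1/35 + 1/14 = (5 + 4 + 10)/140 = 19/140 per hour.
In 5 hours they complete 5·19/140 = 19/28 of the job.
So 9/28 remains.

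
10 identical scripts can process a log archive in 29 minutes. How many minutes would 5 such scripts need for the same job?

58 minutes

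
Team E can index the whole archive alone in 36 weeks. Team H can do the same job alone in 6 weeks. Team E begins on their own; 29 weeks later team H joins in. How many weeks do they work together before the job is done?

In the first 29 weeks team E alone does 29/36 of the job, leaving 7/36.
Once everyone is working, combined rate: 1/36 + 1/6 = (1 + 6)/36 = 7/36 per week.
Remaining 7/36 at 7/36 per week takes 1 week.

1 week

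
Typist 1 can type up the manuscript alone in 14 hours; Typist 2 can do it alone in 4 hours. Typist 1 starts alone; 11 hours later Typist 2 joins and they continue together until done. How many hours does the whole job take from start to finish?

In 11 hours Typist 1 does 11/14 of the job, leaving 3/14.
Typist 1 and Typist 2 together work at 9/28 per hour, so finishing takes 3/14 ÷ 9/28 = 2/3 hours.
Total time = 11 + 2/3 = 35/3 hours.

35/3 hours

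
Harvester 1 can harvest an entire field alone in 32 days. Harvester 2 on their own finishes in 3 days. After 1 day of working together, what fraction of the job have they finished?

35/96

Combined rate: 1/32 + 1/3 = (3 + 32)/96 = 35/96 per day.
In 1 day they complete 1·35/96 = 35/96 of the job.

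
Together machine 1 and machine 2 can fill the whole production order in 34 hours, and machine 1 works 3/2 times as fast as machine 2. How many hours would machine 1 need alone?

170/3 hours

Let machine 2's rate be r; then machine 1's rate is (3/2)r, so together (3/2 + 1)r = (5/2)r = 1/34.
Thus r = 1/85 per hour.
Machine 2 alone: 85 hours; machine 1 alone: 170/3 hours.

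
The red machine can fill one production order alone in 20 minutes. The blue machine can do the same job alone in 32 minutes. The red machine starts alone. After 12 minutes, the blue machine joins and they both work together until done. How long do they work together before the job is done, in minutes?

64/13 minutes

In the first 12 minutes the red machine alone does 12/20 = 3/5 of the job, leaving 2/5.
Once everyone is working, combined rate: 1/20 + 1/32 = (8 + 5)/160 = 13/160 per minute.
Remaining 2/5 at 13/160 per minute takes 64/13 minutes.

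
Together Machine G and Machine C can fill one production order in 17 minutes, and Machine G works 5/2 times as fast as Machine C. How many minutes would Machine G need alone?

119/5 minutes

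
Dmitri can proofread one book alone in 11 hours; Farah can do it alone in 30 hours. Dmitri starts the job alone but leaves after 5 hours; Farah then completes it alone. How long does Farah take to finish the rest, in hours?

180/11 hours

In 5 hours Dmitri does 5/11 of the job, leaving 6/11.
Farah works at 1/30 per hour, so finishing takes 6/11 ÷ 1/30 = 180/11 hours.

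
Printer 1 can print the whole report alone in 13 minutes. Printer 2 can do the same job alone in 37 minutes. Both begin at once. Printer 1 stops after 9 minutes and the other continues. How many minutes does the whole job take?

148/13 minutes

In the first 9 minutes the combined rate is 50/481, so 450/481 of the job is done, leaving 31/481.
After Printer 1 leaves the rate is 1/37 per minute; the remaining 31/481 takes 31/13 minutes.
Total = 9 + 31/13 = 148/13 minutes.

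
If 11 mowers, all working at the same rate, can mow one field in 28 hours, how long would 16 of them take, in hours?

77/4 hours

Total work is 11·28 = 308 mower-hours.
With 16 mowers: 308/16 = 77/4 hours.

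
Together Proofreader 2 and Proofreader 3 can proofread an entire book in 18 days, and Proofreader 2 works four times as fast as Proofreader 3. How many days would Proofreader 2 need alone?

Let Proofreader 3's rate be r; then Proofreader 2's rate is 4r, so together (4 + 1)r = 5r = 1/18.
Thus r = 1/90 per day.
Proofreader 3 alone: 90 days; Proofreader 2 alone: 45/2 days.

45/2 days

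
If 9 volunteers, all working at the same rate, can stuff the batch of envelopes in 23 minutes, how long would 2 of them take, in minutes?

207/2 minutes

Total work is 9·23 = 207 volunteer-minutes.
With 2 volunteers: 207/2 minutes.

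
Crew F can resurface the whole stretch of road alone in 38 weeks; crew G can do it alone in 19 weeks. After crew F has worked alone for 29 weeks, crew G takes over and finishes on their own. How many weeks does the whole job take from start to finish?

67/2 weeks

In 29 weeks crew F does 29/38 of the job, leaving 9/38.
Crew G works at 1/19 per week, so finishing takes 9/38 ÷ 1/19 = 9/2 weeks.
Total time = 29 + 9/2 = 67/2 weeks.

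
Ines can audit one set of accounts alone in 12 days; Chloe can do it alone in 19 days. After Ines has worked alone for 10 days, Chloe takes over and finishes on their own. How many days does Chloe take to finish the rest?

19/6 days

In 10 days Ines does 10/12 = 5/6 of the job, leaving 1/6.
Chloe works at 1/19 per day, so finishing takes 1/6 ÷ 1/19 = 19/6 days.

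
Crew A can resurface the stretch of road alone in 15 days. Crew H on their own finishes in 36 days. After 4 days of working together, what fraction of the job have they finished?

17/45

Combined rate: 1/15 + 1/36 = (12 + 5)/180 = 17/180 per day.
In 4 days they complete 4·17/180 = 17/45 of the job.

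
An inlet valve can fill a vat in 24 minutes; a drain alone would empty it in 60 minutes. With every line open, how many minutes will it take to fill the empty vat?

Net rate = 1/24 − 1/60 = (5 − 2)/120 = 3/120 = 1/40 per minute.
Filling time = 1 ÷ (1/40) = 40 minutes.

40 minutes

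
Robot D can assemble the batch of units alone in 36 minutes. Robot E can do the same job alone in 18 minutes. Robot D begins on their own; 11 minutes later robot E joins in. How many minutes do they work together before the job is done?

In the first 11 minutes robot D alone does 11/36 of the job, leaving 25/36.
Once everyone is working, combined rate: 1/36 + 1/18 = (1 + 2)/36 = 3/36 = 1/12 per minute.
Remaining 25/36 at 1/12 per minute takes 25/3 minutes.

25/3 minutes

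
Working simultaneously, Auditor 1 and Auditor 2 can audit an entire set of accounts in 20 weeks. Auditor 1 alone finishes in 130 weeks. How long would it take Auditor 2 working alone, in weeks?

260/11 weeks

Combined rate is 1/20 per week.
Known contribution: 1/130 per week.
So Auditor 2's rate is 1/20 − 1/130 = 11/260, meaning 260/11 weeks alone.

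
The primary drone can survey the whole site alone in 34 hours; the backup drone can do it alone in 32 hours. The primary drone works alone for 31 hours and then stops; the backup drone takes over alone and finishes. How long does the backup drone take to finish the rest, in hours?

48/17 hours

In 31 hours the primary drone does 31/34 of the job, leaving 3/34.
The backup drone works at 1/32 per hour, so finishing takes 3/34 ÷ 1/32 = 48/17 hours.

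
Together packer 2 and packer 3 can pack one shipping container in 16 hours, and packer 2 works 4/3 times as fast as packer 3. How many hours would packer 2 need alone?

28 hours

Let packer 3's rate be r; then packer 2's rate is (4/3)r, so together (4/3 + 1)r = (7/3)r = 1/16.
Thus r = 3/112 per hour.
Packer 3 alone: 112/3 hours; packer 2 alone: 28 hours.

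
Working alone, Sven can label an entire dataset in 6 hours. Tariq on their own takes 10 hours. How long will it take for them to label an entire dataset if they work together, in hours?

15/4 hours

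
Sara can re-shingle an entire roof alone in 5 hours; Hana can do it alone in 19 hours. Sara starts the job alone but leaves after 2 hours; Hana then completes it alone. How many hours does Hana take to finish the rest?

In 2 hours Sara does 2/5 of the job, leaving 3/5.
Hana works at 1/19 per hour, so finishing takes 3/5 ÷ 1/19 = 57/5 hours.

57/5 hours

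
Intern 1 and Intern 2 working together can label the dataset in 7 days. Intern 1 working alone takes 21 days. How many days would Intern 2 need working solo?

Combined rate is 1/7 per day.
Known contribution: 1/21 per day.
So Intern 2's rate is 1/7 − 1/21 = 2/21, meaning 21/2 days alone.

21/2 days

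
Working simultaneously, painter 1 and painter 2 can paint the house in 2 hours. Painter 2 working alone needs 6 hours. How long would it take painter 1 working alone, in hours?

Combined rate is 1/2 per hour.
Known contribution: 1/6 per hour.
So painter 1's rate is 1/2 − 1/6 = 1/3, meaning 3 hours alone.

3 hours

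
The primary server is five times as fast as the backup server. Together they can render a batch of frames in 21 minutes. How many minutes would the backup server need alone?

126 minutes

Let the backup server's rate be r; then the primary server's rate is 5r, so together (5 + 1)r = 6r = 1/21.
Thus r = 1/126 per minute.
The backup server alone: 126 minutes; the primary server alone: 126/5 minutes.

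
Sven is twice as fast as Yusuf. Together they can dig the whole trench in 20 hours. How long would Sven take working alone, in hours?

Let Yusuf's rate be r; then Sven's rate is 2r, so together (2 + 1)r = 3r = 1/20.
Thus r = 1/60 per hour.
Yusuf alone: 60 hours; Sven alone: 30 hours.

30 hours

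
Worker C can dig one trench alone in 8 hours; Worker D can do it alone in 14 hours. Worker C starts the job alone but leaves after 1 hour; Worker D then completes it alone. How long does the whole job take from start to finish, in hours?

53/4 hours

In 1 hour Worker C does 1/8 of the job, leaving 7/8.
Worker D works at 1/14 per hour, so finishing takes 7/8 ÷ 1/14 = 49/4 hours.
Total time = 1 + 49/4 = 53/4 hours.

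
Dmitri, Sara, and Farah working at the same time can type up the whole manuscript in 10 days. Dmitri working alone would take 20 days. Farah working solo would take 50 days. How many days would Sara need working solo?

100/3 days

Combined rate is 1/10 per day.
Known contribution: 1/20 + 1/50 = (5 + 2)/100 = 7/100 per day.
So Sara's rate is 1/10 − 7/100 = 3/100, meaning 100/3 days alone.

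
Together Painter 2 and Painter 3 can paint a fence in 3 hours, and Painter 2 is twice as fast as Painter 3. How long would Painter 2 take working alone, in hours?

Let Painter 3's rate be r; then Painter 2's rate is 2r, so together (2 + 1)r = 3r = 1/3.
Thus r = 1/9 per hour.
Painter 3 alone: 9 hours; Painter 2 alone: 9/2 hours.

9/2 hours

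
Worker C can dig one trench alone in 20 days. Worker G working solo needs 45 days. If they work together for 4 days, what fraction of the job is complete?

13/45

Combined rate: 1/20 + 1/45 = (9 + 4)/180 = 13/180 per day.
In 4 days they complete 4·13/180 = 13/45 of the job.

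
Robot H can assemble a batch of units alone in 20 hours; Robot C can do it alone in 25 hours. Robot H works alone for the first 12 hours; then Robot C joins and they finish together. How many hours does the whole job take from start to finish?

148/9 hours

In 12 hours Robot H does 12/20 = 3/5 of the job, leaving 2/5.
Robot H and Robot C together work at 9/100 per hour, so finishing takes 2/5 ÷ 9/100 = 40/9 hours.
Total time = 12 + 40/9 = 148/9 hours.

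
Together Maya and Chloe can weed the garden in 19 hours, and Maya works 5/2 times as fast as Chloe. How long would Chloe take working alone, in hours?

Let Chloe's rate be r; then Maya's rate is (5/2)r, so together (5/2 + 1)r = (7/2)r = 1/19.
Thus r = 2/133 per hour.
Chloe alone: 133/2 hours; Maya alone: 133/5 hours.

133/2 hours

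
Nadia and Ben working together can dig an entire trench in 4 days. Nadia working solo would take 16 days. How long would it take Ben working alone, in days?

Combined rate is 1/4 per day.
Known contribution: 1/16 per day.
So Ben's rate is 1/4 − 1/16 = 3/16, meaning 16/3 days alone.

16/3 days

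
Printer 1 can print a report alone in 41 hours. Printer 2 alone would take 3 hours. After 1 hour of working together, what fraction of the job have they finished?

Combined rate: 1/41 + 1/3 = (3 + 41)/123 = 44/123 per hour.
In 1 hour they complete 1·44/123 = 44/123 of the job.

44/123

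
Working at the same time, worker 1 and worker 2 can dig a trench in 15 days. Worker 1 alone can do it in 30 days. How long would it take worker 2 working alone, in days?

30 days

Combined rate is 1/15 per day.
Known contribution: 1/30 per day.
So worker 2's rate is 1/15 − 1/30 = 1/30, meaning 30 days alone.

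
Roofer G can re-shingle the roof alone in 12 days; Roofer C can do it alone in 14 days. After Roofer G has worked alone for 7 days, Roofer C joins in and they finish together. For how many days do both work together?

In 7 days Roofer G does 7/12 of the job, leaving 5/12.
Roofer G and Roofer C together work at 13/84 per day, so finishing takes 5/12 ÷ 13/84 = 35/13 days.

35/13 days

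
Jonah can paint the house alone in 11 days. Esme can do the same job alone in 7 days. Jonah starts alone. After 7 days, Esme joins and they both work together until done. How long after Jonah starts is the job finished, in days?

77/9 days

In the first 7 days Jonah alone does 7/11 of the job, leaving 4/11.
Once everyone is working, combined rate: 1/11 + 1/7 = (7 + 11)/77 = 18/77 per day.
Remaining 4/11 at 18/77 per day takes 14/9 days.
Total from the start = 7 + 14/9 = 77/9 days.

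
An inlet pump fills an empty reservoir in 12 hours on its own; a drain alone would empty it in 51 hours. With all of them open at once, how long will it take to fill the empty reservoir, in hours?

Net rate = 1/12 − 1/51 = (17 − 4)/204 = 13/204 per hour.
Filling time = 1 ÷ (13/204) = 204/13 hours.

204/13 hours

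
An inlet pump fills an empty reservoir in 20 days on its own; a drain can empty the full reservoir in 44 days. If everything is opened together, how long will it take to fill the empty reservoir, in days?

110/3 days

Net rate = 1/20 − 1/44 = (11 − 5)/220 = 6/220 = 3/110 per day.
Filling time = 1 ÷ (3/110) = 110/3 days.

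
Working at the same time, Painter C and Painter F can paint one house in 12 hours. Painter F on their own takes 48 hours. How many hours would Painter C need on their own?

16 hours

Combined rate is 1/12 per hour.
Known contribution: 1/48 per hour.
So Painter C's rate is 1/12 − 1/48 = 1/16, meaning 16 hours alone.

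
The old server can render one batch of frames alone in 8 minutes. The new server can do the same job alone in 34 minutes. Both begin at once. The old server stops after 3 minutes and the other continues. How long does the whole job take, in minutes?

85/4 minutes

In the first 3 minutes the combined rate is 21/136, so 63/136 of the job is done, leaving 73/136.
After the old server leaves the rate is 1/34 per minute; the remaining 73/136 takes 73/4 minutes.
Total = 3 + 73/4 = 85/4 minutes.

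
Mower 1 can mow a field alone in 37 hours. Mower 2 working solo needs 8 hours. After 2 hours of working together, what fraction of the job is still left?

103/148

Combined rate: 1/37 + 1/8 = (8 + 37)/296 = 45/296 per hour.
In 2 hours they complete 2·45/296 = 45/148 of the job.
So 103/148 remains.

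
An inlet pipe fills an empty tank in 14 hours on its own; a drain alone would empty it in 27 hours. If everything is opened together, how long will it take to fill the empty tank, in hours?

378/13 hours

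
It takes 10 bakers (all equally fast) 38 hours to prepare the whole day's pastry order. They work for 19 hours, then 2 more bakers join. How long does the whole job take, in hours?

209/6 hours

One baker does 1/380 of the job per hour.
After 19 hours with 10 bakers, 1/2 is done (1/2 left).
With 12 bakers the rate is 12/380 = 3/95, so the rest takes 1/2 ÷ 3/95 = 95/6 hours.
Total = 19 + 95/6 = 209/6 hours.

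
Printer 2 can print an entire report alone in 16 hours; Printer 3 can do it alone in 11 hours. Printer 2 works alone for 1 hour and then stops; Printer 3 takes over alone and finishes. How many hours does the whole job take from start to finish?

181/16 hours

In 1 hour Printer 2 does 1/16 of the job, leaving 15/16.
Printer 3 works at 1/11 per hour, so finishing takes 15/16 ÷ 1/11 = 165/16 hours.
Total time = 1 + 165/16 = 181/16 hours.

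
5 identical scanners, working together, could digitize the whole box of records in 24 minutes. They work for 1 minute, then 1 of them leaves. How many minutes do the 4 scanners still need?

One scanner does 1/120 of the job per minute.
After 1 minute with 5 scanners, 1/24 is done (23/24 left).
With 4 scanners the rate is 4/120 = 1/30, so the rest takes 23/24 ÷ 1/30 = 115/4 minutes.

115/4 minutes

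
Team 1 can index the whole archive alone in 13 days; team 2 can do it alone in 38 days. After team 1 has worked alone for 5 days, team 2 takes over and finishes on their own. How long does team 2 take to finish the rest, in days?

In 5 days team 1 does 5/13 of the job, leaving 8/13.
Team 2 works at 1/38 per day, so finishing takes 8/13 ÷ 1/38 = 304/13 days.

304/13 days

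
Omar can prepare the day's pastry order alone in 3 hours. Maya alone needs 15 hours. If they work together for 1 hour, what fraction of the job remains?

Combined rate: 1/3 + 1/15 = (5 + 1)/15 = 6/15 = 2/5 per hour.
In 1 hour they complete 1·2/5 = 2/5 of the job.
So 3/5 remains.

3/5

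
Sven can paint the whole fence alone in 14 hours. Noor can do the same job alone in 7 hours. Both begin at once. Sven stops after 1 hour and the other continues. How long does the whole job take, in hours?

13/2 hours

In the first 1 hour the combined rate is 3/14, so 3/14 of the job is done, leaving 11/14.
After Sven leaves the rate is 1/7 per hour; the remaining 11/14 takes 11/2 hours.
Total = 1 + 11/2 = 13/2 hours.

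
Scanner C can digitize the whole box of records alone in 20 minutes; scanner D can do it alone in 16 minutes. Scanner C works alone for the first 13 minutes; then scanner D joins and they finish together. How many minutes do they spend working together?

In 13 minutes scanner C does 13/20 of the job, leaving 7/20.
Scanner C and scanner D together work at 9/80 per minute, so finishing takes 7/20 ÷ 9/80 = 28/9 minutes.

28/9 minutes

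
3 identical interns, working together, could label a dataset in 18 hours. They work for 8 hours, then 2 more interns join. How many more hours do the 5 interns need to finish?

One intern does 1/54 of the job per hour.
After 8 hours with 3 interns, 4/9 is done (5/9 left).
With 5 interns the rate is 5/54, so the rest takes 5/9 ÷ 5/54 = 6 hours.

6 hours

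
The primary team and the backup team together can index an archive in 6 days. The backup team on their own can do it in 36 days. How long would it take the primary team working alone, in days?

Combined rate is 1/6 per day.
Known contribution: 1/36 per day.
So the primary team's rate is 1/6 − 1/36 = 5/36, meaning 36/5 days alone.

36/5 days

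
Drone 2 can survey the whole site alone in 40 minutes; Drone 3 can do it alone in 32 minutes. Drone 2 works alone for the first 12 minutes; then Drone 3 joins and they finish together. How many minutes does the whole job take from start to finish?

In 12 minutes Drone 2 does 12/40 = 3/10 of the job, leaving 7/10.
Drone 2 and Drone 3 together work at 9/160 per minute, so finishing takes 7/10 ÷ 9/160 = 112/9 minutes.
Total time = 12 + 112/9 = 220/9 minutes.

220/9 minutes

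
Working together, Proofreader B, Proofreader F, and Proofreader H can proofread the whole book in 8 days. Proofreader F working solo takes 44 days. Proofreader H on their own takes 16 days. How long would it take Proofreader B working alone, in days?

176/7 days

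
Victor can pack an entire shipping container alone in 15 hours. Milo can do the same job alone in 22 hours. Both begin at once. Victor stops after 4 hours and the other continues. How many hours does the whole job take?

242/15 hours

In the first 4 hours the combined rate is 37/330, so 74/165 of the job is done, leaving 91/165.
After Victor leaves the rate is 1/22 per hour; the remaining 91/165 takes 182/15 hours.
Total = 4 + 182/15 = 242/15 hours.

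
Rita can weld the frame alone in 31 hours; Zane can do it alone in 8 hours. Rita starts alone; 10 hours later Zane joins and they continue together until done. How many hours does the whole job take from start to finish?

In 10 hours Rita does 10/31 of the job, leaving 21/31.
Rita and Zane together work at 39/248 per hour, so finishing takes 21/31 ÷ 39/248 = 56/13 hours.
Total time = 10 + 56/13 = 186/13 hours.

186/13 hours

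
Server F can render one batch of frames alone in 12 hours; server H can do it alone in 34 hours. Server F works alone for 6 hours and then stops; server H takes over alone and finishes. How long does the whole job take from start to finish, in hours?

23 hours

In 6 hours server F does 6/12 = 1/2 of the job, leaving 1/2.
Server H works at 1/34 per hour, so finishing takes 1/2 ÷ 1/34 = 17 hours.
Total time = 6 + 17 = 23 hours.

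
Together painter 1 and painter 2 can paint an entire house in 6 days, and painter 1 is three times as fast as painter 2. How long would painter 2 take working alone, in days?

24 days

Let painter 2's rate be r; then painter 1's rate is 3r, so together (3 + 1)r = 4r = 1/6.
Thus r = 1/24 per day.
Painter 2 alone: 24 days; painter 1 alone: 8 days.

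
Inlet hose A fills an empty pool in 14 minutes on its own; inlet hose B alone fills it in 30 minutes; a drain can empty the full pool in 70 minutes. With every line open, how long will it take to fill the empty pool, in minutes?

210/19 minutes

Net rate = 1/14 + 1/30 − 1/70 = (15 + 7 − 3)/210 = 19/210 per minute.
Filling time = 1 ÷ (19/210) = 210/19 minutes.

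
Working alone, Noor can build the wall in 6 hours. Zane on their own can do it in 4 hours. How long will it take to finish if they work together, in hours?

With two workers the combined time is the product over the sum: 6·4/(6+4) = 24/10 = 12/5 hours.

12/5 hours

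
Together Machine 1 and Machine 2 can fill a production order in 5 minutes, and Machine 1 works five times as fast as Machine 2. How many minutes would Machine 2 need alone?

30 minutes

Let Machine 2's rate be r; then Machine 1's rate is 5r, so together (5 + 1)r = 6r = 1/5.
Thus r = 1/30 per minute.
Machine 2 alone: 30 minutes; Machine 1 alone: 6 minutes.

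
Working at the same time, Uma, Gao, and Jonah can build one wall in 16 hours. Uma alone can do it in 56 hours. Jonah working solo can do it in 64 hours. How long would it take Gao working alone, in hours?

Combined rate is 1/16 per hour.
Known contribution: 1/56 + 1/64 = (8 + 7)/448 = 15/448 per hour.
So Gao's rate is 1/16 − 15/448 = 13/448, meaning 448/13 hours alone.

448/13 hours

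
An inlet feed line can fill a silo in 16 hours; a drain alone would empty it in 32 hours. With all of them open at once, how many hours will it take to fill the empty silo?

32 hours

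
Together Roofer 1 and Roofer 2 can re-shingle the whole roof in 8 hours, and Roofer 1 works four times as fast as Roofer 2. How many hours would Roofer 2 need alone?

Let Roofer 2's rate be r; then Roofer 1's rate is 4r, so together (4 + 1)r = 5r = 1/8.
Thus r = 1/40 per hour.
Roofer 2 alone: 40 hours; Roofer 1 alone: 10 hours.

40 hours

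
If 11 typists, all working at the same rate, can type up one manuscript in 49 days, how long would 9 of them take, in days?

539/9 days

Total work is 11·49 = 539 typist-days.
With 9 typists: 539/9 days.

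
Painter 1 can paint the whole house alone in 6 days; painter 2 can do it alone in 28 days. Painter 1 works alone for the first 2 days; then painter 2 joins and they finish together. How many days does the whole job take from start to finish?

90/17 days

In 2 days painter 1 does 2/6 = 1/3 of the job, leaving 2/3.
Painter 1 and painter 2 together work at 17/84 per day, so finishing takes 2/3 ÷ 17/84 = 56/17 days.
Total time = 2 + 56/17 = 90/17 days.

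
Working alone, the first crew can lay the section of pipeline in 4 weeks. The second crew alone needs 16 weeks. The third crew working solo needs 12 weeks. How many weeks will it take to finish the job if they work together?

48/19 weeks

Combined rate: 1/4 + 1/16 + 1/12 = (12 + 3 + 4)/48 = 19/48 per week.
Time = 1 ÷ (19/48) = 48/19 weeks.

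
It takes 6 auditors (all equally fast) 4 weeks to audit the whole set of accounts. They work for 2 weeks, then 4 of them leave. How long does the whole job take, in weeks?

One auditor does 1/24 of the job per week.
After 2 weeks with 6 auditors, 1/2 is done (1/2 left).
With 2 auditors the rate is 2/24 = 1/12, so the rest takes 1/2 ÷ 1/12 = 6 weeks.
Total = 2 + 6 = 8 weeks.

8 weeks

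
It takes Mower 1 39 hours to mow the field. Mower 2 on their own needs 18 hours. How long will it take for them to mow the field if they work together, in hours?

With two workers the combined time is the product over the sum: 39·18/(39+18) = 702/57 = 234/19 hours.

234/19 hours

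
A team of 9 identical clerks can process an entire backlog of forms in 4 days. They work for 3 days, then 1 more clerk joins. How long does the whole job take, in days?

One clerk does 1/36 of the job per day.
After 3 days with 9 clerks, 3/4 is done (1/4 left).
With 10 clerks the rate is 10/36 = 5/18, so the rest takes 1/4 ÷ 5/18 = 9/10 days.
Total = 3 + 9/10 = 39/10 days.

39/10 days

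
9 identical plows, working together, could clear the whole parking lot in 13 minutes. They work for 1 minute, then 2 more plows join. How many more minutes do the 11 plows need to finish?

One plow does 1/117 of the job per minute.
After 1 minute with 9 plows, 1/13 is done (12/13 left).
With 11 plows the rate is 11/117, so the rest takes 12/13 ÷ 11/117 = 108/11 minutes.

108/11 minutes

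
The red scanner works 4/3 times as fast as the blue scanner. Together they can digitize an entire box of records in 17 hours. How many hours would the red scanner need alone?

Let the blue scanner's rate be r; then the red scanner's rate is (4/3)r, so together (4/3 + 1)r = (7/3)r = 1/17.
Thus r = 3/119 per hour.
The blue scanner alone: 119/3 hours; the red scanner alone: 119/4 hours.

119/4 hours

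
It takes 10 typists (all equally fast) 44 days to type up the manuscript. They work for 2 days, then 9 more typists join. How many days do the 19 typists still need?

One typist does 1/440 of the job per day.
After 2 days with 10 typists, 1/22 is done (21/22 left).
With 19 typists the rate is 19/440, so the rest takes 21/22 ÷ 19/440 = 420/19 days.

420/19 days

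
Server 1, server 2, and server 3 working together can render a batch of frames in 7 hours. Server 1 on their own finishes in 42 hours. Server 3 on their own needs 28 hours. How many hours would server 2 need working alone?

12 hours

Combined rate is 1/7 per hour.
Known contribution: 1/42 + 1/28 = (2 + 3)/84 = 5/84 per hour.
So server 2's rate is 1/7 − 5/84 = 1/12, meaning 12 hours alone.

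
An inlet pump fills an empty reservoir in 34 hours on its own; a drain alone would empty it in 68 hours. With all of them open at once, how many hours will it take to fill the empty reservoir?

68 hours

Net rate = 1/34 − 1/68 = (2 − 1)/68 = 1/68 per hour.
Filling time = 1 ÷ (1/68) = 68 hours.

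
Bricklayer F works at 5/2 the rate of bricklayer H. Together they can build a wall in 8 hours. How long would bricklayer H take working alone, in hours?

Let bricklayer H's rate be r; then bricklayer F's rate is (5/2)r, so together (5/2 + 1)r = (7/2)r = 1/8.
Thus r = 1/28 per hour.
Bricklayer H alone: 28 hours; bricklayer F alone: 56/5 hours.

28 hours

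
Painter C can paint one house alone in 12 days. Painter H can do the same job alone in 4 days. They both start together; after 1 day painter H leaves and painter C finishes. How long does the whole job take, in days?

9 days

In the first 1 day the combined rate is 1/3, so 1/3 of the job is done, leaving 2/3.
After painter H leaves the rate is 1/12 per day; the remaining 2/3 takes 8 days.
Total = 1 + 8 = 9 days.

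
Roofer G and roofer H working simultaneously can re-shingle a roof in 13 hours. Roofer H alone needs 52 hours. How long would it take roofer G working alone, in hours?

Combined rate is 1/13 per hour.
Known contribution: 1/52 per hour.
So roofer G's rate is 1/13 − 1/52 = 3/52, meaning 52/3 hours alone.

52/3 hours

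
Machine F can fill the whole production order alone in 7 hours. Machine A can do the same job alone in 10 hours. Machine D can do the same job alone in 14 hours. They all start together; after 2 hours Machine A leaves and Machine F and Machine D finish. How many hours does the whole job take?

In the first 2 hours the combined rate is 11/35, so 22/35 of the job is done, leaving 13/35.
After Machine A leaves the rate is 3/14 per hour; the remaining 13/35 takes 26/15 hours.
Total = 2 + 26/15 = 56/15 hours.

56/15 hours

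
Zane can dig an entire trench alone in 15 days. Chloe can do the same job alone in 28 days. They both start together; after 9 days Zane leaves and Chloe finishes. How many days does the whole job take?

56/5 days

In the first 9 days the combined rate is 43/420, so 129/140 of the job is done, leaving 11/140.
After Zane leaves the rate is 1/28 per day; the remaining 11/140 takes 11/5 days.
Total = 9 + 11/5 = 56/5 days.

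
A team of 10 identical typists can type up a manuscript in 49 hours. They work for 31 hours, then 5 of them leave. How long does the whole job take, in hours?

One typist does 1/490 of the job per hour.
After 31 hours with 10 typists, 31/49 is done (18/49 left).
With 5 typists the rate is 5/490 = 1/98, so the rest takes 18/49 ÷ 1/98 = 36 hours.
Total = 31 + 36 = 67 hours.

67 hours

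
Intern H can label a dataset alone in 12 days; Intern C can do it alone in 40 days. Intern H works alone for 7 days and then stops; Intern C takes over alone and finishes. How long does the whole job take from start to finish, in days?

71/3 days

In 7 days Intern H does 7/12 of the job, leaving 5/12.
Intern C works at 1/40 per day, so finishing takes 5/12 ÷ 1/40 = 50/3 days.
Total time = 7 + 50/3 = 71/3 days.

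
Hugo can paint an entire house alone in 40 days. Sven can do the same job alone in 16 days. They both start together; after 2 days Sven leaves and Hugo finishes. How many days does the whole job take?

35 days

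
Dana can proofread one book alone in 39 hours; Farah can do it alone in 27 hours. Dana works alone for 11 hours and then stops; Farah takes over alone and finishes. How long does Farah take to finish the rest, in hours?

In 11 hours Dana does 11/39 of the job, leaving 28/39.
Farah works at 1/27 per hour, so finishing takes 28/39 ÷ 1/27 = 252/13 hours.

252/13 hours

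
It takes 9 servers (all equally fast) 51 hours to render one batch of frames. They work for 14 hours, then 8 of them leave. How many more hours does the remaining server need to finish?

333 hours

One server does 1/459 of the job per hour.
After 14 hours with 9 servers, 14/51 is done (37/51 left).
With 1 server the rate is 1/459, so the rest takes 37/51 ÷ 1/459 = 333 hours.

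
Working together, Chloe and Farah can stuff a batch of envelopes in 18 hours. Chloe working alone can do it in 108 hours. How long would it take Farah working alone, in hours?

Combined rate is 1/18 per hour.
Known contribution: 1/108 per hour.
So Farah's rate is 1/18 − 1/108 = 5/108, meaning 108/5 hours alone.

108/5 hours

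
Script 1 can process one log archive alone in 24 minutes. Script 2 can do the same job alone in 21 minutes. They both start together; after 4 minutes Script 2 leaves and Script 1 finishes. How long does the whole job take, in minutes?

136/7 minutes

In the first 4 minutes the combined rate is 5/56, so 5/14 of the job is done, leaving 9/14.
After Script 2 leaves the rate is 1/24 per minute; the remaining 9/14 takes 108/7 minutes.
Total = 4 + 108/7 = 136/7 minutes.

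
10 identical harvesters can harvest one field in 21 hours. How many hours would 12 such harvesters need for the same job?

Total work is 10·21 = 210 harvester-hours.
With 12 harvesters: 210/12 = 35/2 hours.

35/2 hours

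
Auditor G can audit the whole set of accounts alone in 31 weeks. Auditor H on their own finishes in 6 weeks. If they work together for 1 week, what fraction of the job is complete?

Combined rate: 1/31 + 1/6 = (6 + 31)/186 = 37/186 per week.
In 1 week they complete 1·37/186 = 37/186 of the job.

37/186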